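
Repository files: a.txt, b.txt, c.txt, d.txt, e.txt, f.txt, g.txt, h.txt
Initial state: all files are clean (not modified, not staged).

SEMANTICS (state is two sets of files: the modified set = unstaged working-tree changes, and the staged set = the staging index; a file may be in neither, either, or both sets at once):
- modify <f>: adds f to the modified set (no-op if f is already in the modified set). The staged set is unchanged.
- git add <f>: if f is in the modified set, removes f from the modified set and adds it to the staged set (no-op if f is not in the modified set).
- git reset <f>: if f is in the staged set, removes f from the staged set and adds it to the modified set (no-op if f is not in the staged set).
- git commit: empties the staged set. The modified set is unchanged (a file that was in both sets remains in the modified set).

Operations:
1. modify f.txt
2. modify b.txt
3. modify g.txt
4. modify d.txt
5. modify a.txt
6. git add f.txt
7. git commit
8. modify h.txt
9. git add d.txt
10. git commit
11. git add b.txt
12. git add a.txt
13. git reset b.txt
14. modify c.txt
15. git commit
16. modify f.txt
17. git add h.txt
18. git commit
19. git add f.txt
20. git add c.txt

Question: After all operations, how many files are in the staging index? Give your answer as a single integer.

After op 1 (modify f.txt): modified={f.txt} staged={none}
After op 2 (modify b.txt): modified={b.txt, f.txt} staged={none}
After op 3 (modify g.txt): modified={b.txt, f.txt, g.txt} staged={none}
After op 4 (modify d.txt): modified={b.txt, d.txt, f.txt, g.txt} staged={none}
After op 5 (modify a.txt): modified={a.txt, b.txt, d.txt, f.txt, g.txt} staged={none}
After op 6 (git add f.txt): modified={a.txt, b.txt, d.txt, g.txt} staged={f.txt}
After op 7 (git commit): modified={a.txt, b.txt, d.txt, g.txt} staged={none}
After op 8 (modify h.txt): modified={a.txt, b.txt, d.txt, g.txt, h.txt} staged={none}
After op 9 (git add d.txt): modified={a.txt, b.txt, g.txt, h.txt} staged={d.txt}
After op 10 (git commit): modified={a.txt, b.txt, g.txt, h.txt} staged={none}
After op 11 (git add b.txt): modified={a.txt, g.txt, h.txt} staged={b.txt}
After op 12 (git add a.txt): modified={g.txt, h.txt} staged={a.txt, b.txt}
After op 13 (git reset b.txt): modified={b.txt, g.txt, h.txt} staged={a.txt}
After op 14 (modify c.txt): modified={b.txt, c.txt, g.txt, h.txt} staged={a.txt}
After op 15 (git commit): modified={b.txt, c.txt, g.txt, h.txt} staged={none}
After op 16 (modify f.txt): modified={b.txt, c.txt, f.txt, g.txt, h.txt} staged={none}
After op 17 (git add h.txt): modified={b.txt, c.txt, f.txt, g.txt} staged={h.txt}
After op 18 (git commit): modified={b.txt, c.txt, f.txt, g.txt} staged={none}
After op 19 (git add f.txt): modified={b.txt, c.txt, g.txt} staged={f.txt}
After op 20 (git add c.txt): modified={b.txt, g.txt} staged={c.txt, f.txt}
Final staged set: {c.txt, f.txt} -> count=2

Answer: 2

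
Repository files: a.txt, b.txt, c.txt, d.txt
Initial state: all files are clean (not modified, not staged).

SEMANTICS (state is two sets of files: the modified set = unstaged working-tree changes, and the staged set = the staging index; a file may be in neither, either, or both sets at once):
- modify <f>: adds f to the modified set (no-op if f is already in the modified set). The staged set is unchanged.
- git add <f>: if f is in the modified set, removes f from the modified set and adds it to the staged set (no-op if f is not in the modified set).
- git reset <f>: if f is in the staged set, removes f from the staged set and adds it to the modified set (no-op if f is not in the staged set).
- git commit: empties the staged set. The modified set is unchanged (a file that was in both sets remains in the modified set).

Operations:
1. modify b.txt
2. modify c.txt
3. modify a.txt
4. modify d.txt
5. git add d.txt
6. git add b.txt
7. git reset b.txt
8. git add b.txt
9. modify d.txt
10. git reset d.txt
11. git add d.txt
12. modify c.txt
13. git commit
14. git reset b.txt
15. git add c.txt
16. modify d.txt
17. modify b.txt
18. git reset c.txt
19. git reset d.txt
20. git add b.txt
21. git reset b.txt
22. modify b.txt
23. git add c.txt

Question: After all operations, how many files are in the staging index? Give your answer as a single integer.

After op 1 (modify b.txt): modified={b.txt} staged={none}
After op 2 (modify c.txt): modified={b.txt, c.txt} staged={none}
After op 3 (modify a.txt): modified={a.txt, b.txt, c.txt} staged={none}
After op 4 (modify d.txt): modified={a.txt, b.txt, c.txt, d.txt} staged={none}
After op 5 (git add d.txt): modified={a.txt, b.txt, c.txt} staged={d.txt}
After op 6 (git add b.txt): modified={a.txt, c.txt} staged={b.txt, d.txt}
After op 7 (git reset b.txt): modified={a.txt, b.txt, c.txt} staged={d.txt}
After op 8 (git add b.txt): modified={a.txt, c.txt} staged={b.txt, d.txt}
After op 9 (modify d.txt): modified={a.txt, c.txt, d.txt} staged={b.txt, d.txt}
After op 10 (git reset d.txt): modified={a.txt, c.txt, d.txt} staged={b.txt}
After op 11 (git add d.txt): modified={a.txt, c.txt} staged={b.txt, d.txt}
After op 12 (modify c.txt): modified={a.txt, c.txt} staged={b.txt, d.txt}
After op 13 (git commit): modified={a.txt, c.txt} staged={none}
After op 14 (git reset b.txt): modified={a.txt, c.txt} staged={none}
After op 15 (git add c.txt): modified={a.txt} staged={c.txt}
After op 16 (modify d.txt): modified={a.txt, d.txt} staged={c.txt}
After op 17 (modify b.txt): modified={a.txt, b.txt, d.txt} staged={c.txt}
After op 18 (git reset c.txt): modified={a.txt, b.txt, c.txt, d.txt} staged={none}
After op 19 (git reset d.txt): modified={a.txt, b.txt, c.txt, d.txt} staged={none}
After op 20 (git add b.txt): modified={a.txt, c.txt, d.txt} staged={b.txt}
After op 21 (git reset b.txt): modified={a.txt, b.txt, c.txt, d.txt} staged={none}
After op 22 (modify b.txt): modified={a.txt, b.txt, c.txt, d.txt} staged={none}
After op 23 (git add c.txt): modified={a.txt, b.txt, d.txt} staged={c.txt}
Final staged set: {c.txt} -> count=1

Answer: 1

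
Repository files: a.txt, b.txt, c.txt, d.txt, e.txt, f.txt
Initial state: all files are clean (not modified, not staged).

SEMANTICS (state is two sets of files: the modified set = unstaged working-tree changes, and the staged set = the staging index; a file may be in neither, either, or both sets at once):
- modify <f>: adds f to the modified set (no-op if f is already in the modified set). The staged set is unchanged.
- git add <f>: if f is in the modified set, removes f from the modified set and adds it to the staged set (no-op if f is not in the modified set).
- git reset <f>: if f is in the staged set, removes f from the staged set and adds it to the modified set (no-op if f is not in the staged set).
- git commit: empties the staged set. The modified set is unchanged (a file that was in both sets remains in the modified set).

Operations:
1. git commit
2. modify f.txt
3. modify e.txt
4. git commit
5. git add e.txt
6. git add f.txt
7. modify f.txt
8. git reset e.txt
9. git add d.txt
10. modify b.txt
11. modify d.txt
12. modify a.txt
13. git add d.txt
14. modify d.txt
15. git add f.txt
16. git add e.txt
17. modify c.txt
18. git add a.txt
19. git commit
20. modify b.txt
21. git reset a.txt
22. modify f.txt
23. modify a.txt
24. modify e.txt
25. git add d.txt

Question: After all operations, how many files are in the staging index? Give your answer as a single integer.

After op 1 (git commit): modified={none} staged={none}
After op 2 (modify f.txt): modified={f.txt} staged={none}
After op 3 (modify e.txt): modified={e.txt, f.txt} staged={none}
After op 4 (git commit): modified={e.txt, f.txt} staged={none}
After op 5 (git add e.txt): modified={f.txt} staged={e.txt}
After op 6 (git add f.txt): modified={none} staged={e.txt, f.txt}
After op 7 (modify f.txt): modified={f.txt} staged={e.txt, f.txt}
After op 8 (git reset e.txt): modified={e.txt, f.txt} staged={f.txt}
After op 9 (git add d.txt): modified={e.txt, f.txt} staged={f.txt}
After op 10 (modify b.txt): modified={b.txt, e.txt, f.txt} staged={f.txt}
After op 11 (modify d.txt): modified={b.txt, d.txt, e.txt, f.txt} staged={f.txt}
After op 12 (modify a.txt): modified={a.txt, b.txt, d.txt, e.txt, f.txt} staged={f.txt}
After op 13 (git add d.txt): modified={a.txt, b.txt, e.txt, f.txt} staged={d.txt, f.txt}
After op 14 (modify d.txt): modified={a.txt, b.txt, d.txt, e.txt, f.txt} staged={d.txt, f.txt}
After op 15 (git add f.txt): modified={a.txt, b.txt, d.txt, e.txt} staged={d.txt, f.txt}
After op 16 (git add e.txt): modified={a.txt, b.txt, d.txt} staged={d.txt, e.txt, f.txt}
After op 17 (modify c.txt): modified={a.txt, b.txt, c.txt, d.txt} staged={d.txt, e.txt, f.txt}
After op 18 (git add a.txt): modified={b.txt, c.txt, d.txt} staged={a.txt, d.txt, e.txt, f.txt}
After op 19 (git commit): modified={b.txt, c.txt, d.txt} staged={none}
After op 20 (modify b.txt): modified={b.txt, c.txt, d.txt} staged={none}
After op 21 (git reset a.txt): modified={b.txt, c.txt, d.txt} staged={none}
After op 22 (modify f.txt): modified={b.txt, c.txt, d.txt, f.txt} staged={none}
After op 23 (modify a.txt): modified={a.txt, b.txt, c.txt, d.txt, f.txt} staged={none}
After op 24 (modify e.txt): modified={a.txt, b.txt, c.txt, d.txt, e.txt, f.txt} staged={none}
After op 25 (git add d.txt): modified={a.txt, b.txt, c.txt, e.txt, f.txt} staged={d.txt}
Final staged set: {d.txt} -> count=1

Answer: 1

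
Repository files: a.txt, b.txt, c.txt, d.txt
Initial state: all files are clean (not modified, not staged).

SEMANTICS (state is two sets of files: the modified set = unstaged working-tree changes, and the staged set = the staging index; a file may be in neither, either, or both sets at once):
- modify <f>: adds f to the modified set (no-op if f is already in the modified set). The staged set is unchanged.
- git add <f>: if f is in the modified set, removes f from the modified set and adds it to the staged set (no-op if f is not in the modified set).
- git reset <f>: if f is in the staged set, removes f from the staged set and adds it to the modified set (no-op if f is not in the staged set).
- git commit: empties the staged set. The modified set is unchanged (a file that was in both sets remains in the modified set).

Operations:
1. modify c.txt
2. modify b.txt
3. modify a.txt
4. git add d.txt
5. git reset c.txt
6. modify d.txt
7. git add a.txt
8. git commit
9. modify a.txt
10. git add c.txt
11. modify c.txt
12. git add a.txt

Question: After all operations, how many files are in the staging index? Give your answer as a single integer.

Answer: 2

Derivation:
After op 1 (modify c.txt): modified={c.txt} staged={none}
After op 2 (modify b.txt): modified={b.txt, c.txt} staged={none}
After op 3 (modify a.txt): modified={a.txt, b.txt, c.txt} staged={none}
After op 4 (git add d.txt): modified={a.txt, b.txt, c.txt} staged={none}
After op 5 (git reset c.txt): modified={a.txt, b.txt, c.txt} staged={none}
After op 6 (modify d.txt): modified={a.txt, b.txt, c.txt, d.txt} staged={none}
After op 7 (git add a.txt): modified={b.txt, c.txt, d.txt} staged={a.txt}
After op 8 (git commit): modified={b.txt, c.txt, d.txt} staged={none}
After op 9 (modify a.txt): modified={a.txt, b.txt, c.txt, d.txt} staged={none}
After op 10 (git add c.txt): modified={a.txt, b.txt, d.txt} staged={c.txt}
After op 11 (modify c.txt): modified={a.txt, b.txt, c.txt, d.txt} staged={c.txt}
After op 12 (git add a.txt): modified={b.txt, c.txt, d.txt} staged={a.txt, c.txt}
Final staged set: {a.txt, c.txt} -> count=2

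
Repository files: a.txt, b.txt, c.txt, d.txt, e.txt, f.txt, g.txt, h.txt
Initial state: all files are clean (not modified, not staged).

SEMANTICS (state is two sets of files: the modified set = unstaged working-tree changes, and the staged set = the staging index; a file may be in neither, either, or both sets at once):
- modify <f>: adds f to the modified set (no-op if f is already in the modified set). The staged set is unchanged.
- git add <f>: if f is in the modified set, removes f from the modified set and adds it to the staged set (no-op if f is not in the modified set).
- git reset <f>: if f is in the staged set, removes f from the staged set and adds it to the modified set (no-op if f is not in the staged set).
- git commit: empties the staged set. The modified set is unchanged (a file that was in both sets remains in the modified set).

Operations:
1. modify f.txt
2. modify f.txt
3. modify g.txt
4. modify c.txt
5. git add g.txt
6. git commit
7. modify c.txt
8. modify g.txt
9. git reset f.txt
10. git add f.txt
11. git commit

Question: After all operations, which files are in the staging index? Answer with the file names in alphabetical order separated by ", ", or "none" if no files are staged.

Answer: none

Derivation:
After op 1 (modify f.txt): modified={f.txt} staged={none}
After op 2 (modify f.txt): modified={f.txt} staged={none}
After op 3 (modify g.txt): modified={f.txt, g.txt} staged={none}
After op 4 (modify c.txt): modified={c.txt, f.txt, g.txt} staged={none}
After op 5 (git add g.txt): modified={c.txt, f.txt} staged={g.txt}
After op 6 (git commit): modified={c.txt, f.txt} staged={none}
After op 7 (modify c.txt): modified={c.txt, f.txt} staged={none}
After op 8 (modify g.txt): modified={c.txt, f.txt, g.txt} staged={none}
After op 9 (git reset f.txt): modified={c.txt, f.txt, g.txt} staged={none}
After op 10 (git add f.txt): modified={c.txt, g.txt} staged={f.txt}
After op 11 (git commit): modified={c.txt, g.txt} staged={none}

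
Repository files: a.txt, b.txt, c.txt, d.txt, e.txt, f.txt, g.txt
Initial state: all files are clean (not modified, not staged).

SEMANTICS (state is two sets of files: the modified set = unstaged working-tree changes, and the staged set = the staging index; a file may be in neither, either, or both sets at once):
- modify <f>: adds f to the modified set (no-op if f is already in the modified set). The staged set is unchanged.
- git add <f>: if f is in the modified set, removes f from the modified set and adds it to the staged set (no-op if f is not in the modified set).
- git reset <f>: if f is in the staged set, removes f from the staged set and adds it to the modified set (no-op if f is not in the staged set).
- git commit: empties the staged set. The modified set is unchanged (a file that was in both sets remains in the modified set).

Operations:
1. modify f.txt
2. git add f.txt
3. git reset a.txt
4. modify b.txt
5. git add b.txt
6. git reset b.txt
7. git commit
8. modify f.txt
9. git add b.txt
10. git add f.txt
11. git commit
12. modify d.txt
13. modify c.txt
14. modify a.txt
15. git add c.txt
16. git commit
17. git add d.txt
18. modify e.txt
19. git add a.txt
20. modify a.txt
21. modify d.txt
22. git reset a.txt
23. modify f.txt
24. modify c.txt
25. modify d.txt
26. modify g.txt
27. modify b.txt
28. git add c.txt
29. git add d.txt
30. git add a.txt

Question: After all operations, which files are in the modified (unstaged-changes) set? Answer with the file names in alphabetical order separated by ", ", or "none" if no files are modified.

Answer: b.txt, e.txt, f.txt, g.txt

Derivation:
After op 1 (modify f.txt): modified={f.txt} staged={none}
After op 2 (git add f.txt): modified={none} staged={f.txt}
After op 3 (git reset a.txt): modified={none} staged={f.txt}
After op 4 (modify b.txt): modified={b.txt} staged={f.txt}
After op 5 (git add b.txt): modified={none} staged={b.txt, f.txt}
After op 6 (git reset b.txt): modified={b.txt} staged={f.txt}
After op 7 (git commit): modified={b.txt} staged={none}
After op 8 (modify f.txt): modified={b.txt, f.txt} staged={none}
After op 9 (git add b.txt): modified={f.txt} staged={b.txt}
After op 10 (git add f.txt): modified={none} staged={b.txt, f.txt}
After op 11 (git commit): modified={none} staged={none}
After op 12 (modify d.txt): modified={d.txt} staged={none}
After op 13 (modify c.txt): modified={c.txt, d.txt} staged={none}
After op 14 (modify a.txt): modified={a.txt, c.txt, d.txt} staged={none}
After op 15 (git add c.txt): modified={a.txt, d.txt} staged={c.txt}
After op 16 (git commit): modified={a.txt, d.txt} staged={none}
After op 17 (git add d.txt): modified={a.txt} staged={d.txt}
After op 18 (modify e.txt): modified={a.txt, e.txt} staged={d.txt}
After op 19 (git add a.txt): modified={e.txt} staged={a.txt, d.txt}
After op 20 (modify a.txt): modified={a.txt, e.txt} staged={a.txt, d.txt}
After op 21 (modify d.txt): modified={a.txt, d.txt, e.txt} staged={a.txt, d.txt}
After op 22 (git reset a.txt): modified={a.txt, d.txt, e.txt} staged={d.txt}
After op 23 (modify f.txt): modified={a.txt, d.txt, e.txt, f.txt} staged={d.txt}
After op 24 (modify c.txt): modified={a.txt, c.txt, d.txt, e.txt, f.txt} staged={d.txt}
After op 25 (modify d.txt): modified={a.txt, c.txt, d.txt, e.txt, f.txt} staged={d.txt}
After op 26 (modify g.txt): modified={a.txt, c.txt, d.txt, e.txt, f.txt, g.txt} staged={d.txt}
After op 27 (modify b.txt): modified={a.txt, b.txt, c.txt, d.txt, e.txt, f.txt, g.txt} staged={d.txt}
After op 28 (git add c.txt): modified={a.txt, b.txt, d.txt, e.txt, f.txt, g.txt} staged={c.txt, d.txt}
After op 29 (git add d.txt): modified={a.txt, b.txt, e.txt, f.txt, g.txt} staged={c.txt, d.txt}
After op 30 (git add a.txt): modified={b.txt, e.txt, f.txt, g.txt} staged={a.txt, c.txt, d.txt}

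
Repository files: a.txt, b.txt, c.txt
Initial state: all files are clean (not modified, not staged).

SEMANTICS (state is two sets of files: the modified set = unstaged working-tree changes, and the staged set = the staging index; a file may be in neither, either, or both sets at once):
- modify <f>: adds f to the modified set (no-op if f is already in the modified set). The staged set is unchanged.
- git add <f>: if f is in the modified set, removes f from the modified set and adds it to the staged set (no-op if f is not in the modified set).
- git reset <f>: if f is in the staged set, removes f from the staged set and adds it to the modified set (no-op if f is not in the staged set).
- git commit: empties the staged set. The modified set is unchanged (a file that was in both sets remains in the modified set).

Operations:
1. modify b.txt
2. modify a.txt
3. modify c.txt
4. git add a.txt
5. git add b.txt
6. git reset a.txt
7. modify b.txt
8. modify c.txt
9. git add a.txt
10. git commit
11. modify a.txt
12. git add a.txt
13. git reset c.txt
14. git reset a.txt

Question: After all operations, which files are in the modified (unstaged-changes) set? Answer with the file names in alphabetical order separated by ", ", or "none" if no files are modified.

After op 1 (modify b.txt): modified={b.txt} staged={none}
After op 2 (modify a.txt): modified={a.txt, b.txt} staged={none}
After op 3 (modify c.txt): modified={a.txt, b.txt, c.txt} staged={none}
After op 4 (git add a.txt): modified={b.txt, c.txt} staged={a.txt}
After op 5 (git add b.txt): modified={c.txt} staged={a.txt, b.txt}
After op 6 (git reset a.txt): modified={a.txt, c.txt} staged={b.txt}
After op 7 (modify b.txt): modified={a.txt, b.txt, c.txt} staged={b.txt}
After op 8 (modify c.txt): modified={a.txt, b.txt, c.txt} staged={b.txt}
After op 9 (git add a.txt): modified={b.txt, c.txt} staged={a.txt, b.txt}
After op 10 (git commit): modified={b.txt, c.txt} staged={none}
After op 11 (modify a.txt): modified={a.txt, b.txt, c.txt} staged={none}
After op 12 (git add a.txt): modified={b.txt, c.txt} staged={a.txt}
After op 13 (git reset c.txt): modified={b.txt, c.txt} staged={a.txt}
After op 14 (git reset a.txt): modified={a.txt, b.txt, c.txt} staged={none}

Answer: a.txt, b.txt, c.txt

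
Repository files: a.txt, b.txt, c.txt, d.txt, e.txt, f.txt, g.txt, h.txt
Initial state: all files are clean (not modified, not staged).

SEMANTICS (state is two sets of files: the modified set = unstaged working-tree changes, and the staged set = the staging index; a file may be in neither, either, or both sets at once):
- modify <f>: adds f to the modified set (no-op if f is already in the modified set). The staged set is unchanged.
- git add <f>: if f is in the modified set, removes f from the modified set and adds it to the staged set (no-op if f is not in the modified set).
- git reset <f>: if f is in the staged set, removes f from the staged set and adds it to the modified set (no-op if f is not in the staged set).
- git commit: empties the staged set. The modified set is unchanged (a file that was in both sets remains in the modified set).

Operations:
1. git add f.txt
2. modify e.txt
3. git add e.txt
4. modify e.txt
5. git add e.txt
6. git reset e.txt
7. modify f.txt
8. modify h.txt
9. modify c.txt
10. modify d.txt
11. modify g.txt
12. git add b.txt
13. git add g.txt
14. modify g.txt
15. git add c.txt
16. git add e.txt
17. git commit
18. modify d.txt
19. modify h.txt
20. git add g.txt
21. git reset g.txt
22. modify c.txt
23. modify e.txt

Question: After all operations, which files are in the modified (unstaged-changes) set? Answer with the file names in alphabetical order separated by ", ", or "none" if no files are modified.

After op 1 (git add f.txt): modified={none} staged={none}
After op 2 (modify e.txt): modified={e.txt} staged={none}
After op 3 (git add e.txt): modified={none} staged={e.txt}
After op 4 (modify e.txt): modified={e.txt} staged={e.txt}
After op 5 (git add e.txt): modified={none} staged={e.txt}
After op 6 (git reset e.txt): modified={e.txt} staged={none}
After op 7 (modify f.txt): modified={e.txt, f.txt} staged={none}
After op 8 (modify h.txt): modified={e.txt, f.txt, h.txt} staged={none}
After op 9 (modify c.txt): modified={c.txt, e.txt, f.txt, h.txt} staged={none}
After op 10 (modify d.txt): modified={c.txt, d.txt, e.txt, f.txt, h.txt} staged={none}
After op 11 (modify g.txt): modified={c.txt, d.txt, e.txt, f.txt, g.txt, h.txt} staged={none}
After op 12 (git add b.txt): modified={c.txt, d.txt, e.txt, f.txt, g.txt, h.txt} staged={none}
After op 13 (git add g.txt): modified={c.txt, d.txt, e.txt, f.txt, h.txt} staged={g.txt}
After op 14 (modify g.txt): modified={c.txt, d.txt, e.txt, f.txt, g.txt, h.txt} staged={g.txt}
After op 15 (git add c.txt): modified={d.txt, e.txt, f.txt, g.txt, h.txt} staged={c.txt, g.txt}
After op 16 (git add e.txt): modified={d.txt, f.txt, g.txt, h.txt} staged={c.txt, e.txt, g.txt}
After op 17 (git commit): modified={d.txt, f.txt, g.txt, h.txt} staged={none}
After op 18 (modify d.txt): modified={d.txt, f.txt, g.txt, h.txt} staged={none}
After op 19 (modify h.txt): modified={d.txt, f.txt, g.txt, h.txt} staged={none}
After op 20 (git add g.txt): modified={d.txt, f.txt, h.txt} staged={g.txt}
After op 21 (git reset g.txt): modified={d.txt, f.txt, g.txt, h.txt} staged={none}
After op 22 (modify c.txt): modified={c.txt, d.txt, f.txt, g.txt, h.txt} staged={none}
After op 23 (modify e.txt): modified={c.txt, d.txt, e.txt, f.txt, g.txt, h.txt} staged={none}

Answer: c.txt, d.txt, e.txt, f.txt, g.txt, h.txt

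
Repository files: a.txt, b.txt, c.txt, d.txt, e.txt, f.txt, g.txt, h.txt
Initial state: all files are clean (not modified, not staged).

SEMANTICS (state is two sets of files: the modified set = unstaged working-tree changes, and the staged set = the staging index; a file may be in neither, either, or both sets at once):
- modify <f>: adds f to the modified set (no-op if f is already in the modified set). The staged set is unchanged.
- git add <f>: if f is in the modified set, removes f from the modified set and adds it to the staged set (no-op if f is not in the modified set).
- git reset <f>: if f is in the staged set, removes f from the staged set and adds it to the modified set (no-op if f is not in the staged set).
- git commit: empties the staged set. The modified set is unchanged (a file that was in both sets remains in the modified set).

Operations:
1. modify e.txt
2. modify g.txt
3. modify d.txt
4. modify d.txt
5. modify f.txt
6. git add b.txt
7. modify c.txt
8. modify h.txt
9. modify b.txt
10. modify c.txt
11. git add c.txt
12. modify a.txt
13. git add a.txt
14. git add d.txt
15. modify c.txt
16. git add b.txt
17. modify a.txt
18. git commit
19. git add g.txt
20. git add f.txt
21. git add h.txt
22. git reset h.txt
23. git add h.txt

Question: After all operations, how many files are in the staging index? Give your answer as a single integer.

After op 1 (modify e.txt): modified={e.txt} staged={none}
After op 2 (modify g.txt): modified={e.txt, g.txt} staged={none}
After op 3 (modify d.txt): modified={d.txt, e.txt, g.txt} staged={none}
After op 4 (modify d.txt): modified={d.txt, e.txt, g.txt} staged={none}
After op 5 (modify f.txt): modified={d.txt, e.txt, f.txt, g.txt} staged={none}
After op 6 (git add b.txt): modified={d.txt, e.txt, f.txt, g.txt} staged={none}
After op 7 (modify c.txt): modified={c.txt, d.txt, e.txt, f.txt, g.txt} staged={none}
After op 8 (modify h.txt): modified={c.txt, d.txt, e.txt, f.txt, g.txt, h.txt} staged={none}
After op 9 (modify b.txt): modified={b.txt, c.txt, d.txt, e.txt, f.txt, g.txt, h.txt} staged={none}
After op 10 (modify c.txt): modified={b.txt, c.txt, d.txt, e.txt, f.txt, g.txt, h.txt} staged={none}
After op 11 (git add c.txt): modified={b.txt, d.txt, e.txt, f.txt, g.txt, h.txt} staged={c.txt}
After op 12 (modify a.txt): modified={a.txt, b.txt, d.txt, e.txt, f.txt, g.txt, h.txt} staged={c.txt}
After op 13 (git add a.txt): modified={b.txt, d.txt, e.txt, f.txt, g.txt, h.txt} staged={a.txt, c.txt}
After op 14 (git add d.txt): modified={b.txt, e.txt, f.txt, g.txt, h.txt} staged={a.txt, c.txt, d.txt}
After op 15 (modify c.txt): modified={b.txt, c.txt, e.txt, f.txt, g.txt, h.txt} staged={a.txt, c.txt, d.txt}
After op 16 (git add b.txt): modified={c.txt, e.txt, f.txt, g.txt, h.txt} staged={a.txt, b.txt, c.txt, d.txt}
After op 17 (modify a.txt): modified={a.txt, c.txt, e.txt, f.txt, g.txt, h.txt} staged={a.txt, b.txt, c.txt, d.txt}
After op 18 (git commit): modified={a.txt, c.txt, e.txt, f.txt, g.txt, h.txt} staged={none}
After op 19 (git add g.txt): modified={a.txt, c.txt, e.txt, f.txt, h.txt} staged={g.txt}
After op 20 (git add f.txt): modified={a.txt, c.txt, e.txt, h.txt} staged={f.txt, g.txt}
After op 21 (git add h.txt): modified={a.txt, c.txt, e.txt} staged={f.txt, g.txt, h.txt}
After op 22 (git reset h.txt): modified={a.txt, c.txt, e.txt, h.txt} staged={f.txt, g.txt}
After op 23 (git add h.txt): modified={a.txt, c.txt, e.txt} staged={f.txt, g.txt, h.txt}
Final staged set: {f.txt, g.txt, h.txt} -> count=3

Answer: 3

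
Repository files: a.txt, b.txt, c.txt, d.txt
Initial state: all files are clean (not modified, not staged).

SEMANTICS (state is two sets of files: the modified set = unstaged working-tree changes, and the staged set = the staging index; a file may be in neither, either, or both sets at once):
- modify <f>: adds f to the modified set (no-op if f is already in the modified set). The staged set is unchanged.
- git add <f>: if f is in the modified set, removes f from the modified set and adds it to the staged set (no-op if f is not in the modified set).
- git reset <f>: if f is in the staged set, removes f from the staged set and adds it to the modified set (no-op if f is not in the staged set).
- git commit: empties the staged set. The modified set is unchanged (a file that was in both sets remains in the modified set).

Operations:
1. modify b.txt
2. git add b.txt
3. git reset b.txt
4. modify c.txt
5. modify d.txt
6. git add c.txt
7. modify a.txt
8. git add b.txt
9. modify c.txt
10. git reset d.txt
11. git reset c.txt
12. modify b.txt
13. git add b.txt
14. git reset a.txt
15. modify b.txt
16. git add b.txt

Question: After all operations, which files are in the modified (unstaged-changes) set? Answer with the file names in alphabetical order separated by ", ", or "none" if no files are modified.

After op 1 (modify b.txt): modified={b.txt} staged={none}
After op 2 (git add b.txt): modified={none} staged={b.txt}
After op 3 (git reset b.txt): modified={b.txt} staged={none}
After op 4 (modify c.txt): modified={b.txt, c.txt} staged={none}
After op 5 (modify d.txt): modified={b.txt, c.txt, d.txt} staged={none}
After op 6 (git add c.txt): modified={b.txt, d.txt} staged={c.txt}
After op 7 (modify a.txt): modified={a.txt, b.txt, d.txt} staged={c.txt}
After op 8 (git add b.txt): modified={a.txt, d.txt} staged={b.txt, c.txt}
After op 9 (modify c.txt): modified={a.txt, c.txt, d.txt} staged={b.txt, c.txt}
After op 10 (git reset d.txt): modified={a.txt, c.txt, d.txt} staged={b.txt, c.txt}
After op 11 (git reset c.txt): modified={a.txt, c.txt, d.txt} staged={b.txt}
After op 12 (modify b.txt): modified={a.txt, b.txt, c.txt, d.txt} staged={b.txt}
After op 13 (git add b.txt): modified={a.txt, c.txt, d.txt} staged={b.txt}
After op 14 (git reset a.txt): modified={a.txt, c.txt, d.txt} staged={b.txt}
After op 15 (modify b.txt): modified={a.txt, b.txt, c.txt, d.txt} staged={b.txt}
After op 16 (git add b.txt): modified={a.txt, c.txt, d.txt} staged={b.txt}

Answer: a.txt, c.txt, d.txt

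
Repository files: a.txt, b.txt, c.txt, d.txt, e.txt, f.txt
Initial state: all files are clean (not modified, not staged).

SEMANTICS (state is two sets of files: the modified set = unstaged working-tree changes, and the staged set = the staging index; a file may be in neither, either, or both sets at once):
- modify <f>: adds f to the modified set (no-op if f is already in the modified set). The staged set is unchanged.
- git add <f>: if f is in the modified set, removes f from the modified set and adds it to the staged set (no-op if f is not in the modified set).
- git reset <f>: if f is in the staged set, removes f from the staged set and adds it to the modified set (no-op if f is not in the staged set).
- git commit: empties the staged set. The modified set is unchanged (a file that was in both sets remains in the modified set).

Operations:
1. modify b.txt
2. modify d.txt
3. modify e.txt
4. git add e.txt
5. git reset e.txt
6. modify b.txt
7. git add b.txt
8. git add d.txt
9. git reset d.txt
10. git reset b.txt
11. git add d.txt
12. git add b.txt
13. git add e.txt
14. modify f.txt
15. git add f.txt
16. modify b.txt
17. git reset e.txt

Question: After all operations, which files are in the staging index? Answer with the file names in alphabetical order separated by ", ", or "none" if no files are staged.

After op 1 (modify b.txt): modified={b.txt} staged={none}
After op 2 (modify d.txt): modified={b.txt, d.txt} staged={none}
After op 3 (modify e.txt): modified={b.txt, d.txt, e.txt} staged={none}
After op 4 (git add e.txt): modified={b.txt, d.txt} staged={e.txt}
After op 5 (git reset e.txt): modified={b.txt, d.txt, e.txt} staged={none}
After op 6 (modify b.txt): modified={b.txt, d.txt, e.txt} staged={none}
After op 7 (git add b.txt): modified={d.txt, e.txt} staged={b.txt}
After op 8 (git add d.txt): modified={e.txt} staged={b.txt, d.txt}
After op 9 (git reset d.txt): modified={d.txt, e.txt} staged={b.txt}
After op 10 (git reset b.txt): modified={b.txt, d.txt, e.txt} staged={none}
After op 11 (git add d.txt): modified={b.txt, e.txt} staged={d.txt}
After op 12 (git add b.txt): modified={e.txt} staged={b.txt, d.txt}
After op 13 (git add e.txt): modified={none} staged={b.txt, d.txt, e.txt}
After op 14 (modify f.txt): modified={f.txt} staged={b.txt, d.txt, e.txt}
After op 15 (git add f.txt): modified={none} staged={b.txt, d.txt, e.txt, f.txt}
After op 16 (modify b.txt): modified={b.txt} staged={b.txt, d.txt, e.txt, f.txt}
After op 17 (git reset e.txt): modified={b.txt, e.txt} staged={b.txt, d.txt, f.txt}

Answer: b.txt, d.txt, f.txt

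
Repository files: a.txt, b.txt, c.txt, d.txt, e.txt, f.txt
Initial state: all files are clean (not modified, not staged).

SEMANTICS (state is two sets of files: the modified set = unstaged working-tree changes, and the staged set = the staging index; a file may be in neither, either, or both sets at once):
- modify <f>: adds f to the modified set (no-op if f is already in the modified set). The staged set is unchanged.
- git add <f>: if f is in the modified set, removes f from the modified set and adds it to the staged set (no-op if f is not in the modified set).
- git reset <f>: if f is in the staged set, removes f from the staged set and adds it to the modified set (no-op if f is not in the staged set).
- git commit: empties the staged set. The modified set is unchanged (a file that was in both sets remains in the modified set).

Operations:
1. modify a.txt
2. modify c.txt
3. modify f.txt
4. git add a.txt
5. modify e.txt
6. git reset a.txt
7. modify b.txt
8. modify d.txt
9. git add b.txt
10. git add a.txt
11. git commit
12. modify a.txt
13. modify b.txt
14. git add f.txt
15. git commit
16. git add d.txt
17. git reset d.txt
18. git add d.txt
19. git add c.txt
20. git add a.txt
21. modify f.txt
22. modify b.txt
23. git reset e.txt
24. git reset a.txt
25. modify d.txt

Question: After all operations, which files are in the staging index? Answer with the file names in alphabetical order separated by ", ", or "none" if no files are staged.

After op 1 (modify a.txt): modified={a.txt} staged={none}
After op 2 (modify c.txt): modified={a.txt, c.txt} staged={none}
After op 3 (modify f.txt): modified={a.txt, c.txt, f.txt} staged={none}
After op 4 (git add a.txt): modified={c.txt, f.txt} staged={a.txt}
After op 5 (modify e.txt): modified={c.txt, e.txt, f.txt} staged={a.txt}
After op 6 (git reset a.txt): modified={a.txt, c.txt, e.txt, f.txt} staged={none}
After op 7 (modify b.txt): modified={a.txt, b.txt, c.txt, e.txt, f.txt} staged={none}
After op 8 (modify d.txt): modified={a.txt, b.txt, c.txt, d.txt, e.txt, f.txt} staged={none}
After op 9 (git add b.txt): modified={a.txt, c.txt, d.txt, e.txt, f.txt} staged={b.txt}
After op 10 (git add a.txt): modified={c.txt, d.txt, e.txt, f.txt} staged={a.txt, b.txt}
After op 11 (git commit): modified={c.txt, d.txt, e.txt, f.txt} staged={none}
After op 12 (modify a.txt): modified={a.txt, c.txt, d.txt, e.txt, f.txt} staged={none}
After op 13 (modify b.txt): modified={a.txt, b.txt, c.txt, d.txt, e.txt, f.txt} staged={none}
After op 14 (git add f.txt): modified={a.txt, b.txt, c.txt, d.txt, e.txt} staged={f.txt}
After op 15 (git commit): modified={a.txt, b.txt, c.txt, d.txt, e.txt} staged={none}
After op 16 (git add d.txt): modified={a.txt, b.txt, c.txt, e.txt} staged={d.txt}
After op 17 (git reset d.txt): modified={a.txt, b.txt, c.txt, d.txt, e.txt} staged={none}
After op 18 (git add d.txt): modified={a.txt, b.txt, c.txt, e.txt} staged={d.txt}
After op 19 (git add c.txt): modified={a.txt, b.txt, e.txt} staged={c.txt, d.txt}
After op 20 (git add a.txt): modified={b.txt, e.txt} staged={a.txt, c.txt, d.txt}
After op 21 (modify f.txt): modified={b.txt, e.txt, f.txt} staged={a.txt, c.txt, d.txt}
After op 22 (modify b.txt): modified={b.txt, e.txt, f.txt} staged={a.txt, c.txt, d.txt}
After op 23 (git reset e.txt): modified={b.txt, e.txt, f.txt} staged={a.txt, c.txt, d.txt}
After op 24 (git reset a.txt): modified={a.txt, b.txt, e.txt, f.txt} staged={c.txt, d.txt}
After op 25 (modify d.txt): modified={a.txt, b.txt, d.txt, e.txt, f.txt} staged={c.txt, d.txt}

Answer: c.txt, d.txt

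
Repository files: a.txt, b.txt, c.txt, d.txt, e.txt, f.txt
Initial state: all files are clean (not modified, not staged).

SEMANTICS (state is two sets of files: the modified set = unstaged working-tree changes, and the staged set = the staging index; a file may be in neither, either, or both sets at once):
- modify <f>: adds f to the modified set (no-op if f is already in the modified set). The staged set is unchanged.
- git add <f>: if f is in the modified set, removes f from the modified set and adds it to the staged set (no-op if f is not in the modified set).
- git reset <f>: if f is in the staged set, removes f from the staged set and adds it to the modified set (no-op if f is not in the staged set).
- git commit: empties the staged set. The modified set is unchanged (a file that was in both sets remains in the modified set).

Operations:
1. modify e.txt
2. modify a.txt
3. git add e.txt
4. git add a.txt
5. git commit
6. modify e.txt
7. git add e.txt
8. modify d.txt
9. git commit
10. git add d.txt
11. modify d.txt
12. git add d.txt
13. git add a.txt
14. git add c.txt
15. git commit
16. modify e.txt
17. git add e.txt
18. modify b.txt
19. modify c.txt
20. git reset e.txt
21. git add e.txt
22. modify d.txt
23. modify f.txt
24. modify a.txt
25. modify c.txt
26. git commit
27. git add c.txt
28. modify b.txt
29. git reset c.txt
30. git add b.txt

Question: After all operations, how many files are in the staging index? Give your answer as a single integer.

Answer: 1

Derivation:
After op 1 (modify e.txt): modified={e.txt} staged={none}
After op 2 (modify a.txt): modified={a.txt, e.txt} staged={none}
After op 3 (git add e.txt): modified={a.txt} staged={e.txt}
After op 4 (git add a.txt): modified={none} staged={a.txt, e.txt}
After op 5 (git commit): modified={none} staged={none}
After op 6 (modify e.txt): modified={e.txt} staged={none}
After op 7 (git add e.txt): modified={none} staged={e.txt}
After op 8 (modify d.txt): modified={d.txt} staged={e.txt}
After op 9 (git commit): modified={d.txt} staged={none}
After op 10 (git add d.txt): modified={none} staged={d.txt}
After op 11 (modify d.txt): modified={d.txt} staged={d.txt}
After op 12 (git add d.txt): modified={none} staged={d.txt}
After op 13 (git add a.txt): modified={none} staged={d.txt}
After op 14 (git add c.txt): modified={none} staged={d.txt}
After op 15 (git commit): modified={none} staged={none}
After op 16 (modify e.txt): modified={e.txt} staged={none}
After op 17 (git add e.txt): modified={none} staged={e.txt}
After op 18 (modify b.txt): modified={b.txt} staged={e.txt}
After op 19 (modify c.txt): modified={b.txt, c.txt} staged={e.txt}
After op 20 (git reset e.txt): modified={b.txt, c.txt, e.txt} staged={none}
After op 21 (git add e.txt): modified={b.txt, c.txt} staged={e.txt}
After op 22 (modify d.txt): modified={b.txt, c.txt, d.txt} staged={e.txt}
After op 23 (modify f.txt): modified={b.txt, c.txt, d.txt, f.txt} staged={e.txt}
After op 24 (modify a.txt): modified={a.txt, b.txt, c.txt, d.txt, f.txt} staged={e.txt}
After op 25 (modify c.txt): modified={a.txt, b.txt, c.txt, d.txt, f.txt} staged={e.txt}
After op 26 (git commit): modified={a.txt, b.txt, c.txt, d.txt, f.txt} staged={none}
After op 27 (git add c.txt): modified={a.txt, b.txt, d.txt, f.txt} staged={c.txt}
After op 28 (modify b.txt): modified={a.txt, b.txt, d.txt, f.txt} staged={c.txt}
After op 29 (git reset c.txt): modified={a.txt, b.txt, c.txt, d.txt, f.txt} staged={none}
After op 30 (git add b.txt): modified={a.txt, c.txt, d.txt, f.txt} staged={b.txt}
Final staged set: {b.txt} -> count=1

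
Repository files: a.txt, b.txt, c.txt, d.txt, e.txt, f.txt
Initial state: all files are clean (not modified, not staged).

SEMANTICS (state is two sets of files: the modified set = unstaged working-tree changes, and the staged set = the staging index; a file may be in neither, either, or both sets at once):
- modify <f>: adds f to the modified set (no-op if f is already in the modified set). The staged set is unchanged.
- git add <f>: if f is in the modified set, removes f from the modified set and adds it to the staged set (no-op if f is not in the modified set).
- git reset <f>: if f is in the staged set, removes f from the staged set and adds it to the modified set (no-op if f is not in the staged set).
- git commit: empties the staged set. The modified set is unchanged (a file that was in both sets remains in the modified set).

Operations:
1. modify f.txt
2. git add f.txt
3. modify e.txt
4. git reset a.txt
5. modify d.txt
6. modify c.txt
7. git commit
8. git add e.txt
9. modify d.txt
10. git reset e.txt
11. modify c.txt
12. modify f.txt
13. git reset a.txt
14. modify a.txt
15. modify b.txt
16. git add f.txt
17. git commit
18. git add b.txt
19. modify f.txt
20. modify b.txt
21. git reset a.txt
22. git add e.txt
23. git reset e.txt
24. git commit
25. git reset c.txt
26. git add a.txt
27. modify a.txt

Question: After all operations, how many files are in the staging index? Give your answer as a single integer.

After op 1 (modify f.txt): modified={f.txt} staged={none}
After op 2 (git add f.txt): modified={none} staged={f.txt}
After op 3 (modify e.txt): modified={e.txt} staged={f.txt}
After op 4 (git reset a.txt): modified={e.txt} staged={f.txt}
After op 5 (modify d.txt): modified={d.txt, e.txt} staged={f.txt}
After op 6 (modify c.txt): modified={c.txt, d.txt, e.txt} staged={f.txt}
After op 7 (git commit): modified={c.txt, d.txt, e.txt} staged={none}
After op 8 (git add e.txt): modified={c.txt, d.txt} staged={e.txt}
After op 9 (modify d.txt): modified={c.txt, d.txt} staged={e.txt}
After op 10 (git reset e.txt): modified={c.txt, d.txt, e.txt} staged={none}
After op 11 (modify c.txt): modified={c.txt, d.txt, e.txt} staged={none}
After op 12 (modify f.txt): modified={c.txt, d.txt, e.txt, f.txt} staged={none}
After op 13 (git reset a.txt): modified={c.txt, d.txt, e.txt, f.txt} staged={none}
After op 14 (modify a.txt): modified={a.txt, c.txt, d.txt, e.txt, f.txt} staged={none}
After op 15 (modify b.txt): modified={a.txt, b.txt, c.txt, d.txt, e.txt, f.txt} staged={none}
After op 16 (git add f.txt): modified={a.txt, b.txt, c.txt, d.txt, e.txt} staged={f.txt}
After op 17 (git commit): modified={a.txt, b.txt, c.txt, d.txt, e.txt} staged={none}
After op 18 (git add b.txt): modified={a.txt, c.txt, d.txt, e.txt} staged={b.txt}
After op 19 (modify f.txt): modified={a.txt, c.txt, d.txt, e.txt, f.txt} staged={b.txt}
After op 20 (modify b.txt): modified={a.txt, b.txt, c.txt, d.txt, e.txt, f.txt} staged={b.txt}
After op 21 (git reset a.txt): modified={a.txt, b.txt, c.txt, d.txt, e.txt, f.txt} staged={b.txt}
After op 22 (git add e.txt): modified={a.txt, b.txt, c.txt, d.txt, f.txt} staged={b.txt, e.txt}
After op 23 (git reset e.txt): modified={a.txt, b.txt, c.txt, d.txt, e.txt, f.txt} staged={b.txt}
After op 24 (git commit): modified={a.txt, b.txt, c.txt, d.txt, e.txt, f.txt} staged={none}
After op 25 (git reset c.txt): modified={a.txt, b.txt, c.txt, d.txt, e.txt, f.txt} staged={none}
After op 26 (git add a.txt): modified={b.txt, c.txt, d.txt, e.txt, f.txt} staged={a.txt}
After op 27 (modify a.txt): modified={a.txt, b.txt, c.txt, d.txt, e.txt, f.txt} staged={a.txt}
Final staged set: {a.txt} -> count=1

Answer: 1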